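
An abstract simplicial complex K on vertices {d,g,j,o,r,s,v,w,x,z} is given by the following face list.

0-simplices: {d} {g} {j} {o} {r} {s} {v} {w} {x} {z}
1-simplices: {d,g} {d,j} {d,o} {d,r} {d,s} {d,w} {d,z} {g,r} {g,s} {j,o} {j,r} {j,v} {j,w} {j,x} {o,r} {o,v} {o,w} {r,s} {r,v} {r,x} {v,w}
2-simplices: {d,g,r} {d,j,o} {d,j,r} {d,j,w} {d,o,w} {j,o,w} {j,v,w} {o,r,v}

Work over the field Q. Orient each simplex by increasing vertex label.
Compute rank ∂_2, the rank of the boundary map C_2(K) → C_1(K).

rank∂_2=7

n_0=10 n_1=21 n_2=8  [Q]
∂1: piv[dg,dj,do,dr,ds,dw,dz,jv,jx] rk=9  ker:gr,gs,jo,jr,jw,or,ov,ow,rs,rv,rx,vw
∂2: piv[dgr,djo,djr,djw,dow,jvw,orv] rk=7  ker:jow
rk∂_2=7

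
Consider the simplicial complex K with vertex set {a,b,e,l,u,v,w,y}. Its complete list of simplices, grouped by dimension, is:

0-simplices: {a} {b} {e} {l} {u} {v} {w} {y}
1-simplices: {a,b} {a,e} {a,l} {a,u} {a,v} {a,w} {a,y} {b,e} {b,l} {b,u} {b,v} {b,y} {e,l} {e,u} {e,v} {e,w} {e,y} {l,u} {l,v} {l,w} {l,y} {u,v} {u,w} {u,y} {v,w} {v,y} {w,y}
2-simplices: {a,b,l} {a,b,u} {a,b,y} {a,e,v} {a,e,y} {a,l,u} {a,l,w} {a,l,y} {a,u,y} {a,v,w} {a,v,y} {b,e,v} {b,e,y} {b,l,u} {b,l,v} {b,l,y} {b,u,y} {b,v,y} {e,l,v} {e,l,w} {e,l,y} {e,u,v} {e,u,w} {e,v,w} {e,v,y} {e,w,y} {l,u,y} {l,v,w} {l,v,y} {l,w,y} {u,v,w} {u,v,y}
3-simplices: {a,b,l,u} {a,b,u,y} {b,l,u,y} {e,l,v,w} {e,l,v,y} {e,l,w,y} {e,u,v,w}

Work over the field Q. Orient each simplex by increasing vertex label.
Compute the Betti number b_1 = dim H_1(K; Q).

b_1=0

n_0=8 n_1=27 n_2=32 n_3=7  [Q]
∂1: piv[ab,ae,al,au,av,aw,ay] rk=7  ker:be,bl,bu,bv,by,el,eu,ev,ew,ey,lu,lv,lw,ly,uv,uw,uy,vw,vy,wy
∂2: piv[abl,abu,aby,aev,aey,alu,alw,aly,auy,avw,avy,bev,bey,blv,elv,elw,euv,euw,ewy,uvy] rk=20  ker:blu,bly,buy,bvy,ely,evw,evy,luy,lvw,lvy,lwy,uvw
∂3: piv[ablu,abuy,bluy,elvw,elvy,elwy,euvw] rk=7
b_1=(27−7)−20=0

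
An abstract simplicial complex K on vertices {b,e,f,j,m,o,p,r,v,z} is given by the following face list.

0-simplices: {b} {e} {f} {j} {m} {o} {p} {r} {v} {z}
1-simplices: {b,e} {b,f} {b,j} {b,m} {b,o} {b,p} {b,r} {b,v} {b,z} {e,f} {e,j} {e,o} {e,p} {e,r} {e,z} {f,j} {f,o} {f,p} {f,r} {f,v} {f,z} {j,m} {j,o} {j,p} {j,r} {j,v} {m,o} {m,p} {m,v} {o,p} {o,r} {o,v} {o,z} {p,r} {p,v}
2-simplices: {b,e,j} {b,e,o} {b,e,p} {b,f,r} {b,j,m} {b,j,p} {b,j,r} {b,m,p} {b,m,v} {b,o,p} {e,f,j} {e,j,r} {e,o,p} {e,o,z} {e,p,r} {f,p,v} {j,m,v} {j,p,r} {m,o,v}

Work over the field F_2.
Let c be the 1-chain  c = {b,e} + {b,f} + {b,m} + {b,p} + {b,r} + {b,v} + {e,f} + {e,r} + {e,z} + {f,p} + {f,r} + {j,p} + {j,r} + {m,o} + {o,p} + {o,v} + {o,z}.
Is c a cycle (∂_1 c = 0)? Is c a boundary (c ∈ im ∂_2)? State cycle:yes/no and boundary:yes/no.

cycle:yes boundary:no

n_0=10 n_1=35 n_2=19  [Z2]
∂1: piv[be,bf,bj,bm,bo,bp,br,bv,bz] rk=9  ker:ef,ej,eo,ep,er,ez,fj,fo,fp,fr,fv,fz,jm,jo,jp,jr,jv,mo,mp,mv,op,or,ov,oz,pr,pv
∂2: piv[bej,beo,bep,bfr,bjm,bjp,bjr,bmp,bmv,bop,efj,ejr,eoz,epr,fpv,jmv,mov] rk=17  ker:eop,jpr
∂1c = 0
c vs im∂2: residual ≠ 0 ⇒ not boundary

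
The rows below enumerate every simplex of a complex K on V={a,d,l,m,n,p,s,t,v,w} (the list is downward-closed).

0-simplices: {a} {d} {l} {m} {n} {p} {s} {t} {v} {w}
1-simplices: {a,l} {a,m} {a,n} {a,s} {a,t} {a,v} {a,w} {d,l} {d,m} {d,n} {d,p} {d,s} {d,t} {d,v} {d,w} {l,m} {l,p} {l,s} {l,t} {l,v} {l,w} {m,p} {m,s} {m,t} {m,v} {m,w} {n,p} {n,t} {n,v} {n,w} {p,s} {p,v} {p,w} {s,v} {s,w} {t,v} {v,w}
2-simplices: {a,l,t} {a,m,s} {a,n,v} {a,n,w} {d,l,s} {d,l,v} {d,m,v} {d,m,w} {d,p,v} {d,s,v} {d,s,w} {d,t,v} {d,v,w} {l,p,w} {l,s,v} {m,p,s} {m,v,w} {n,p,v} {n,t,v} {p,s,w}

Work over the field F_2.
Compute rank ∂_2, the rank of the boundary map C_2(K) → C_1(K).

n_0=10 n_1=37 n_2=20  [Z2]
∂1: piv[al,am,an,as,at,av,aw,dl,dp] rk=9  ker:dm,dn,ds,dt,dv,dw,lm,lp,ls,lt,lv,lw,mp,ms,mt,mv,mw,np,nt,nv,nw,ps,pv,pw,sv,sw,tv,vw
∂2: piv[alt,ams,anv,anw,dls,dlv,dmv,dmw,dpv,dsv,dsw,dtv,dvw,lpw,mps,npv,ntv,psw] rk=18  ker:lsv,mvw
rk∂_2=18

rank∂_2=18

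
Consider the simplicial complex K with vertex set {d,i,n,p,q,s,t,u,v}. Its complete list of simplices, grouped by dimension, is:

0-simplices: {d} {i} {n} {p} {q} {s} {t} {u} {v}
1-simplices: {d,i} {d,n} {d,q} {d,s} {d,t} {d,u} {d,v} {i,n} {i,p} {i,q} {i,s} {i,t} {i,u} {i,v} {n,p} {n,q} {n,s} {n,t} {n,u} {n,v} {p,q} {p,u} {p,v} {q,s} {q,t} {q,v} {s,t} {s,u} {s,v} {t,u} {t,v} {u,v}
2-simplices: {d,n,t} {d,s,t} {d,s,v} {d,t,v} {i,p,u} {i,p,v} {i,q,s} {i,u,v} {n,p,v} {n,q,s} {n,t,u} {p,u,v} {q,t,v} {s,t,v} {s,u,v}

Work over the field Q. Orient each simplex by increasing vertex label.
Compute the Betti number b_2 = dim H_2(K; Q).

b_2=2

n_0=9 n_1=32 n_2=15  [Q]
∂1: piv[di,dn,dq,ds,dt,du,dv,ip] rk=8  ker:in,iq,is,it,iu,iv,np,nq,ns,nt,nu,nv,pq,pu,pv,qs,qt,qv,st,su,sv,tu,tv,uv
∂2: piv[dnt,dst,dsv,dtv,ipu,ipv,iqs,iuv,npv,nqs,ntu,qtv,suv] rk=13  ker:puv,stv
b_2=(15−13)−0=2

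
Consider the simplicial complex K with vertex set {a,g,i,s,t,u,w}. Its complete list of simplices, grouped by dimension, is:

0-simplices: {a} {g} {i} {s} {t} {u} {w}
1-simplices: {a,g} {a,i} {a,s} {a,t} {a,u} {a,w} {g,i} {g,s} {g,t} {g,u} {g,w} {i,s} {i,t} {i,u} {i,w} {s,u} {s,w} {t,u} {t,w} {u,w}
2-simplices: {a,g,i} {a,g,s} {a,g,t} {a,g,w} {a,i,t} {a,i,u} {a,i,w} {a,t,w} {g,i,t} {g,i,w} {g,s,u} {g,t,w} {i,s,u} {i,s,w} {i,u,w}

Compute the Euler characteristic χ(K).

n_0=7 n_1=20 n_2=15
χ=+7−20+15=2

χ(K)=2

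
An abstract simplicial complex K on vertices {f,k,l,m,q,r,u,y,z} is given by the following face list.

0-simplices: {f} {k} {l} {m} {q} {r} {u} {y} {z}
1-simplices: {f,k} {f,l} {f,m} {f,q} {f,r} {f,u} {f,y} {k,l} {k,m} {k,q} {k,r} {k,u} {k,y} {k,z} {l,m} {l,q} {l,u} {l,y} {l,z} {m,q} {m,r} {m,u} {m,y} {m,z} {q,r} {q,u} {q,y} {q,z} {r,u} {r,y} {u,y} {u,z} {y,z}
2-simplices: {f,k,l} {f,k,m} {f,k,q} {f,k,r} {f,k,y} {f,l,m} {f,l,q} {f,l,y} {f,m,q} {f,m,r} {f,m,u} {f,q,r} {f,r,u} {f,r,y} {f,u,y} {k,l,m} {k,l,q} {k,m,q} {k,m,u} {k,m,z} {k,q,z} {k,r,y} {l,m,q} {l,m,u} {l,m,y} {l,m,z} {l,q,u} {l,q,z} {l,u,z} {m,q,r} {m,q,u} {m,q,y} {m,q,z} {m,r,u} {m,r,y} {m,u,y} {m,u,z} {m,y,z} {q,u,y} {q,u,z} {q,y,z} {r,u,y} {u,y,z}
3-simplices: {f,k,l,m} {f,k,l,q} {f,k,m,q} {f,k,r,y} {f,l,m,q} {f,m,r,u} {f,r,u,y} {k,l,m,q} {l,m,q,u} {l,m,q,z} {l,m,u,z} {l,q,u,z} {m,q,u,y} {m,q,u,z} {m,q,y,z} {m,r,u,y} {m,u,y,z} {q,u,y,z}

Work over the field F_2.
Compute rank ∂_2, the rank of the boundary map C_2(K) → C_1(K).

rank∂_2=25

n_0=9 n_1=33 n_2=43 n_3=18  [Z2]
∂1: piv[fk,fl,fm,fq,fr,fu,fy,kz] rk=8  ker:kl,km,kq,kr,ku,ky,lm,lq,lu,ly,lz,mq,mr,mu,my,mz,qr,qu,qy,qz,ru,ry,uy,uz,yz
∂2: piv[fkl,fkm,fkq,fkr,fky,flm,flq,fly,fmq,fmr,fmu,fqr,fru,fry,fuy,kmu,kmz,kqz,lmu,lmy,lmz,lqu,luz,mqy,myz] rk=25  ker:klm,klq,kmq,kry,lmq,lqz,mqr,mqu,mqz,mru,mry,muy,muz,quy,quz,qyz,ruy,uyz
∂3: piv[fklm,fklq,fkmq,fkry,flmq,fmru,fruy,lmqu,lmqz,lmuz,lquz,mquy,mqyz,mruy,muyz] rk=15  ker:klmq,mquz,quyz
rk∂_2=25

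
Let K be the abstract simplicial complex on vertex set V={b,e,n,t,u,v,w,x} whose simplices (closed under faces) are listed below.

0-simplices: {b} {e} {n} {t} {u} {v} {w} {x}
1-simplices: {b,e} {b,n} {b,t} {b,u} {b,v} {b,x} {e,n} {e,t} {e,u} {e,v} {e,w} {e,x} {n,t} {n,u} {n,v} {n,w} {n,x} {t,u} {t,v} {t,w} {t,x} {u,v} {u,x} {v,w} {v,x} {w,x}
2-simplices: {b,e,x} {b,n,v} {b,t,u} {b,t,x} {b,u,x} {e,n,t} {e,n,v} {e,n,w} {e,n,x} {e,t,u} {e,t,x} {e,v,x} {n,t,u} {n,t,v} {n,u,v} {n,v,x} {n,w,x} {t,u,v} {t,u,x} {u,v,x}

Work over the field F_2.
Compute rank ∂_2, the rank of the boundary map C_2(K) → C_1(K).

n_0=8 n_1=26 n_2=20  [Z2]
∂1: piv[be,bn,bt,bu,bv,bx,ew] rk=7  ker:en,et,eu,ev,ex,nt,nu,nv,nw,nx,tu,tv,tw,tx,uv,ux,vw,vx,wx
∂2: piv[bex,bnv,btu,btx,bux,ent,env,enw,enx,etu,etx,evx,ntu,ntv,nuv,nwx] rk=16  ker:nvx,tuv,tux,uvx
rk∂_2=16

rank∂_2=16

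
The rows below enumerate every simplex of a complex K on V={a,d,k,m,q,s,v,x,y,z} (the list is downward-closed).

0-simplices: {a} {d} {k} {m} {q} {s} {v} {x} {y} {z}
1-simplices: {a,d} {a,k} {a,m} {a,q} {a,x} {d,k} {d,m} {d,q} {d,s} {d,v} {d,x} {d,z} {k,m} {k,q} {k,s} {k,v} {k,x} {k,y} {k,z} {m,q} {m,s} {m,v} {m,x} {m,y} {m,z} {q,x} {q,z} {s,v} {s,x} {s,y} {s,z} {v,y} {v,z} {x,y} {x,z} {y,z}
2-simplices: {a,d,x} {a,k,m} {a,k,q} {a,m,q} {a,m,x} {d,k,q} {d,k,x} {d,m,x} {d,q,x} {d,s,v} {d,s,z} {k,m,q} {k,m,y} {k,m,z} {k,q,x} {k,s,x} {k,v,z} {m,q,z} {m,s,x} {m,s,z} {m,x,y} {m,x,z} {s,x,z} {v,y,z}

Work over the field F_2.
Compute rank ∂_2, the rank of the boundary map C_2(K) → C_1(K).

n_0=10 n_1=36 n_2=24  [Z2]
∂1: piv[ad,ak,am,aq,ax,ds,dv,dz,ky] rk=9  ker:dk,dm,dq,dx,km,kq,ks,kv,kx,kz,mq,ms,mv,mx,my,mz,qx,qz,sv,sx,sy,sz,vy,vz,xy,xz,yz
∂2: piv[adx,akm,akq,amq,amx,dkq,dkx,dmx,dqx,dsv,dsz,kmy,kmz,ksx,kvz,mqz,msx,msz,mxy,mxz,vyz] rk=21  ker:kmq,kqx,sxz
rk∂_2=21

rank∂_2=21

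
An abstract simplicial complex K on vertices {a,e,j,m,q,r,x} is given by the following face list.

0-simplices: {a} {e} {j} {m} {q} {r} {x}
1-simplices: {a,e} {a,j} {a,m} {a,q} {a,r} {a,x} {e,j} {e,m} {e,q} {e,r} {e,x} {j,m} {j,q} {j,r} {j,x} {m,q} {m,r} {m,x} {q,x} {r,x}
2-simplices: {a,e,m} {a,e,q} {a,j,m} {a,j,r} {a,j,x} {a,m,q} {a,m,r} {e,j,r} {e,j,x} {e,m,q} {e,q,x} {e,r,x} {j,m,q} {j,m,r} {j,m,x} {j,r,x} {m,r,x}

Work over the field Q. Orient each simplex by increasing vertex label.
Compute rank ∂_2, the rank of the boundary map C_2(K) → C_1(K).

rank∂_2=13

n_0=7 n_1=20 n_2=17  [Q]
∂1: piv[ae,aj,am,aq,ar,ax] rk=6  ker:ej,em,eq,er,ex,jm,jq,jr,jx,mq,mr,mx,qx,rx
∂2: piv[aem,aeq,ajm,ajr,ajx,amq,amr,ejr,ejx,eqx,erx,jmq,jmx] rk=13  ker:emq,jmr,jrx,mrx
rk∂_2=13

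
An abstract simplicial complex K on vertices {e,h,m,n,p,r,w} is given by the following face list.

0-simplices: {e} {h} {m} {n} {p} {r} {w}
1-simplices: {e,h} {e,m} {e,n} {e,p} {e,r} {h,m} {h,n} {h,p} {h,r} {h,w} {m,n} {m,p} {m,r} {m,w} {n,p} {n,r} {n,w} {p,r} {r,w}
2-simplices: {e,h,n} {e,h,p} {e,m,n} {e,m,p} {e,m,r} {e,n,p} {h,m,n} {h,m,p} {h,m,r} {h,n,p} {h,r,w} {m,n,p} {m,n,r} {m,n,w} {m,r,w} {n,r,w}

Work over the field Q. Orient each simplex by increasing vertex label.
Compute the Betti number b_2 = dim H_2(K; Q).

b_2=4

n_0=7 n_1=19 n_2=16  [Q]
∂1: piv[eh,em,en,ep,er,hw] rk=6  ker:hm,hn,hp,hr,mn,mp,mr,mw,np,nr,nw,pr,rw
∂2: piv[ehn,ehp,emn,emp,emr,enp,hmn,hmr,hrw,mnr,mnw,mrw] rk=12  ker:hmp,hnp,mnp,nrw
b_2=(16−12)−0=4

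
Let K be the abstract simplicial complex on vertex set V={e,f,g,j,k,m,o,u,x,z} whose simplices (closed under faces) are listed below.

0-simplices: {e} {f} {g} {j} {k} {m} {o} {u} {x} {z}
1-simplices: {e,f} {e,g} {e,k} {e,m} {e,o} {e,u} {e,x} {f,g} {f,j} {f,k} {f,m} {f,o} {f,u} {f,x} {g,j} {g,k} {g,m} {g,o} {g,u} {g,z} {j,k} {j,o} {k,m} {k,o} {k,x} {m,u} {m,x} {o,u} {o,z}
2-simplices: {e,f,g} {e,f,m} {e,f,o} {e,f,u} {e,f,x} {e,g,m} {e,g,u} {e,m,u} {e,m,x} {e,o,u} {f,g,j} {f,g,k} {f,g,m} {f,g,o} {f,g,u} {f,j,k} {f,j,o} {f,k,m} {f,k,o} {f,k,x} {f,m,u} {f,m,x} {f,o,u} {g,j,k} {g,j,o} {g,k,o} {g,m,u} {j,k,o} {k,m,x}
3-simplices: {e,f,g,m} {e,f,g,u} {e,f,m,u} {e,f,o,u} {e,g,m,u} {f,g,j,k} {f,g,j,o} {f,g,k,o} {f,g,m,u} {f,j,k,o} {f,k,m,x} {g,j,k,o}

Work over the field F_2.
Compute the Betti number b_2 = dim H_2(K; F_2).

b_2=1

n_0=10 n_1=29 n_2=29 n_3=12  [Z2]
∂1: piv[ef,eg,ek,em,eo,eu,ex,fj,gz] rk=9  ker:fg,fk,fm,fo,fu,fx,gj,gk,gm,go,gu,jk,jo,km,ko,kx,mu,mx,ou,oz
∂2: piv[efg,efm,efo,efu,efx,egm,egu,emu,emx,eou,fgj,fgk,fgo,fjk,fjo,fkm,fko,fkx] rk=18  ker:fgm,fgu,fmu,fmx,fou,gjk,gjo,gko,gmu,jko,kmx
∂3: piv[efgm,efgu,efmu,efou,egmu,fgjk,fgjo,fgko,fjko,fkmx] rk=10  ker:fgmu,gjko
b_2=(29−18)−10=1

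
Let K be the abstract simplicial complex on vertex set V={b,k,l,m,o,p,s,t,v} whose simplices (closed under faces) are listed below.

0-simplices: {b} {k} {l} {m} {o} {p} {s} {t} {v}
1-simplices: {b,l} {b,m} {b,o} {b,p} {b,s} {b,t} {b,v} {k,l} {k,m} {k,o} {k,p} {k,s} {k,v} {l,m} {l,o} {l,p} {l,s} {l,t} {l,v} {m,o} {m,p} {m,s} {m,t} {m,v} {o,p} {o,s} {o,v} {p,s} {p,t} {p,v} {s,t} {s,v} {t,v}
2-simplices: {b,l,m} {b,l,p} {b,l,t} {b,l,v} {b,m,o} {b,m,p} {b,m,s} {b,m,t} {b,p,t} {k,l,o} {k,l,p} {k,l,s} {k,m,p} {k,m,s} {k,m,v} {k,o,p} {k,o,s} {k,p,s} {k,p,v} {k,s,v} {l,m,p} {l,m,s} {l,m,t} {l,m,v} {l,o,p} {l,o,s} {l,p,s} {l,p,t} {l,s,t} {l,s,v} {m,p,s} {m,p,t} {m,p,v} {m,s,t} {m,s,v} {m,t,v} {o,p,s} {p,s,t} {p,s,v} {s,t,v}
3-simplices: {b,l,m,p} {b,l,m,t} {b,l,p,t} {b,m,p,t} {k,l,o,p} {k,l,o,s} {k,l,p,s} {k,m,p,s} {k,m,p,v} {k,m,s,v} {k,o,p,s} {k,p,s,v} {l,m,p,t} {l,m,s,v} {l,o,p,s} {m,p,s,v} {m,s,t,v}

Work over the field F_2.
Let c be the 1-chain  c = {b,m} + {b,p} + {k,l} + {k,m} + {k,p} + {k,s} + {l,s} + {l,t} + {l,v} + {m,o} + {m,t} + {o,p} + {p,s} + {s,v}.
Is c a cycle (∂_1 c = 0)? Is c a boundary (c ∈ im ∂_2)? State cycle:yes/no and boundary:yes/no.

n_0=9 n_1=33 n_2=40 n_3=17  [Z2]
∂1: piv[bl,bm,bo,bp,bs,bt,bv,kl] rk=8  ker:km,ko,kp,ks,kv,lm,lo,lp,ls,lt,lv,mo,mp,ms,mt,mv,op,os,ov,ps,pt,pv,st,sv,tv
∂2: piv[blm,blp,blt,blv,bmo,bmp,bms,bmt,bpt,klo,klp,kls,kmp,kms,kmv,kop,kos,kps,kpv,ksv,lmv,lst,mtv] rk=23  ker:lmp,lms,lmt,lop,los,lps,lpt,lsv,mps,mpt,mpv,mst,msv,ops,pst,psv,stv
∂3: piv[blmp,blmt,blpt,bmpt,klop,klos,klps,kmps,kmpv,kmsv,kops,kpsv,lmsv,mstv] rk=14  ker:lmpt,lops,mpsv
∂1c = 0
c vs im∂2: residual ≠ 0 ⇒ not boundary

cycle:yes boundary:no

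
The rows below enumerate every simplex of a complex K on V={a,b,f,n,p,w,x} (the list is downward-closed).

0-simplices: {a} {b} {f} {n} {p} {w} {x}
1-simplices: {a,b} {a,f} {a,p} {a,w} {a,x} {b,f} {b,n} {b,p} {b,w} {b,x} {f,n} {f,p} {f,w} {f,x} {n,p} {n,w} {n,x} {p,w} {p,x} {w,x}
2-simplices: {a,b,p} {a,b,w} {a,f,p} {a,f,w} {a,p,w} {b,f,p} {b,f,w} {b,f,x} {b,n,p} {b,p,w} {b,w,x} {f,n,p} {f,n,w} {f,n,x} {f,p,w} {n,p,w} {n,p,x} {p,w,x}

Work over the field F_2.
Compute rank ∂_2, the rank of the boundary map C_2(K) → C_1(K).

rank∂_2=13

n_0=7 n_1=20 n_2=18  [Z2]
∂1: piv[ab,af,ap,aw,ax,bn] rk=6  ker:bf,bp,bw,bx,fn,fp,fw,fx,np,nw,nx,pw,px,wx
∂2: piv[abp,abw,afp,afw,apw,bfp,bfx,bnp,bwx,fnp,fnw,fnx,npx] rk=13  ker:bfw,bpw,fpw,npw,pwx
rk∂_2=13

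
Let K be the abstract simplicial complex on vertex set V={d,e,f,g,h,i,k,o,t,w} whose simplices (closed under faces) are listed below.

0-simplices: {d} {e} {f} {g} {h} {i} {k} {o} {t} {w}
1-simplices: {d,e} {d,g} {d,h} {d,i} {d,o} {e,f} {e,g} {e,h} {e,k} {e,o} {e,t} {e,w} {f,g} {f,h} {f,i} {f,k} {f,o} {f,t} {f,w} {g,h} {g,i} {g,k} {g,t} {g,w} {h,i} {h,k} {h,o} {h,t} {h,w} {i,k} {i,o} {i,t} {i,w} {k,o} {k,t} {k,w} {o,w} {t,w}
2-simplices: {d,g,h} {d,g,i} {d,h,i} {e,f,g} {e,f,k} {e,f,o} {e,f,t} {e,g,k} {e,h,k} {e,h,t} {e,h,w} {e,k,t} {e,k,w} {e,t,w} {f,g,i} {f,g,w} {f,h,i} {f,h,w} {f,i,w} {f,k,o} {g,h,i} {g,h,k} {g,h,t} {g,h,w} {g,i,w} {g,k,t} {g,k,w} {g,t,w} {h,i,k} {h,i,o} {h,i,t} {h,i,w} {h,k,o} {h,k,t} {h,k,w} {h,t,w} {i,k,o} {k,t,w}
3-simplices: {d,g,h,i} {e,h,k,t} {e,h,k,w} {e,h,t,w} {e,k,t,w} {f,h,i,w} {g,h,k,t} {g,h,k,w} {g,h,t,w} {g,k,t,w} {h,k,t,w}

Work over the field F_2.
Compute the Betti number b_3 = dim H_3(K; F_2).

n_0=10 n_1=38 n_2=38 n_3=11  [Z2]
∂1: piv[de,dg,dh,di,do,ef,ek,et,ew] rk=9  ker:eg,eh,eo,fg,fh,fi,fk,fo,ft,fw,gh,gi,gk,gt,gw,hi,hk,ho,ht,hw,ik,io,it,iw,ko,kt,kw,ow,tw
∂2: piv[dgh,dgi,dhi,efg,efk,efo,eft,egk,ehk,eht,ehw,ekt,ekw,etw,fgi,fgw,fhi,fhw,fiw,fko,ghk,ght,hik,hio,hit,hko] rk=26  ker:ghi,ghw,giw,gkt,gkw,gtw,hiw,hkt,hkw,htw,iko,ktw
∂3: piv[dghi,ehkt,ehkw,ehtw,ektw,fhiw,ghkt,ghkw,ghtw] rk=9  ker:gktw,hktw
b_3=(11−9)−0=2

b_3=2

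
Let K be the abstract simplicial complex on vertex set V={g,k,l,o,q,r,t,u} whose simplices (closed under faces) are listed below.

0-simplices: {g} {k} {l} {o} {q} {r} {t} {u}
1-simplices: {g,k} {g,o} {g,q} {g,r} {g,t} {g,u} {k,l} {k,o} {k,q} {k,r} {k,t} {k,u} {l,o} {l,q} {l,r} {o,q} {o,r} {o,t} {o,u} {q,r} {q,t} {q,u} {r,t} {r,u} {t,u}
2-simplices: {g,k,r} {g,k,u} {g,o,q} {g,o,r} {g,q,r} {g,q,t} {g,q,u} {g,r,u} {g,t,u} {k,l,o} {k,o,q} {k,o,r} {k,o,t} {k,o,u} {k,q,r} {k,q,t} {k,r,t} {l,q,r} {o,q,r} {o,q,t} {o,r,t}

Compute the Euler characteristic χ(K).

n_0=8 n_1=25 n_2=21
χ=+8−25+21=4

χ(K)=4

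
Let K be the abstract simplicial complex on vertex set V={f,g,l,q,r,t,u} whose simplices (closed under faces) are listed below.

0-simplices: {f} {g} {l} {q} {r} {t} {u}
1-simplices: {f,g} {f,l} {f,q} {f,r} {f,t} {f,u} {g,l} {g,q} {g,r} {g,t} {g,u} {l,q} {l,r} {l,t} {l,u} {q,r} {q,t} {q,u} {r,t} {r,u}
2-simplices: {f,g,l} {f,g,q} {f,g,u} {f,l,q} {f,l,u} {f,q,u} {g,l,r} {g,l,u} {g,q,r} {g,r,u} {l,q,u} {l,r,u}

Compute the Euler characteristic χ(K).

n_0=7 n_1=20 n_2=12
χ=+7−20+12=-1

χ(K)=-1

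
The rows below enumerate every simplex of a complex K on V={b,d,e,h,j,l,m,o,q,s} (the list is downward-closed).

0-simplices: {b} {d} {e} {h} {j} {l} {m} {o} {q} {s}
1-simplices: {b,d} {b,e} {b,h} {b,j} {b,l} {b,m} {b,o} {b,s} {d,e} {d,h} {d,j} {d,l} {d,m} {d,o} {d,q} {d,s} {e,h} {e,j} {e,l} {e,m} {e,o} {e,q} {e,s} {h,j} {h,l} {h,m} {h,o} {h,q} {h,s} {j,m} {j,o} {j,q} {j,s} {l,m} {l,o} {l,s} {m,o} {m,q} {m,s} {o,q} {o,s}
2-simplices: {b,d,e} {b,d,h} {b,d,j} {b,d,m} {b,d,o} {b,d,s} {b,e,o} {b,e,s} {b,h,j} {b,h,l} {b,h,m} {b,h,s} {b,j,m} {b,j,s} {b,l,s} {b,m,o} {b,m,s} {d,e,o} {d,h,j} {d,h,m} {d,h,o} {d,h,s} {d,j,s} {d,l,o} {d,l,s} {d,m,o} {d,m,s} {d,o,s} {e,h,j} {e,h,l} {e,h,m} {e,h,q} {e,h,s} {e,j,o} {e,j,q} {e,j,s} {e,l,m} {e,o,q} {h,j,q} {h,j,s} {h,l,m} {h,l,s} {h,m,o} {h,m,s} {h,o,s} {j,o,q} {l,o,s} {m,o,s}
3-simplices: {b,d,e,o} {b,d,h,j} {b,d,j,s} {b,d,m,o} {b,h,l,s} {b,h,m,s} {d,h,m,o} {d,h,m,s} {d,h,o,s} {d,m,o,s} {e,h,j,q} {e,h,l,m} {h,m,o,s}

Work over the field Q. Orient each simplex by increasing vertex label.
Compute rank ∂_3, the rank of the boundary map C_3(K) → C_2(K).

n_0=10 n_1=41 n_2=48 n_3=13  [Q]
∂1: piv[bd,be,bh,bj,bl,bm,bo,bs,dq] rk=9  ker:de,dh,dj,dl,dm,do,ds,eh,ej,el,em,eo,eq,es,hj,hl,hm,ho,hq,hs,jm,jo,jq,js,lm,lo,ls,mo,mq,ms,oq,os
∂2: piv[bde,bdh,bdj,bdm,bdo,bds,beo,bes,bhj,bhl,bhm,bhs,bjm,bjs,bls,bmo,bms,dho,dlo,dls,dos,ehj,ehl,ehm,ehq,ehs,ejo,ejq,elm,eoq] rk=30  ker:deo,dhj,dhm,dhs,djs,dmo,dms,ejs,hjq,hjs,hlm,hls,hmo,hms,hos,joq,los,mos
∂3: piv[bdeo,bdhj,bdjs,bdmo,bhls,bhms,dhmo,dhms,dhos,dmos,ehjq,ehlm] rk=12  ker:hmos
rk∂_3=12

rank∂_3=12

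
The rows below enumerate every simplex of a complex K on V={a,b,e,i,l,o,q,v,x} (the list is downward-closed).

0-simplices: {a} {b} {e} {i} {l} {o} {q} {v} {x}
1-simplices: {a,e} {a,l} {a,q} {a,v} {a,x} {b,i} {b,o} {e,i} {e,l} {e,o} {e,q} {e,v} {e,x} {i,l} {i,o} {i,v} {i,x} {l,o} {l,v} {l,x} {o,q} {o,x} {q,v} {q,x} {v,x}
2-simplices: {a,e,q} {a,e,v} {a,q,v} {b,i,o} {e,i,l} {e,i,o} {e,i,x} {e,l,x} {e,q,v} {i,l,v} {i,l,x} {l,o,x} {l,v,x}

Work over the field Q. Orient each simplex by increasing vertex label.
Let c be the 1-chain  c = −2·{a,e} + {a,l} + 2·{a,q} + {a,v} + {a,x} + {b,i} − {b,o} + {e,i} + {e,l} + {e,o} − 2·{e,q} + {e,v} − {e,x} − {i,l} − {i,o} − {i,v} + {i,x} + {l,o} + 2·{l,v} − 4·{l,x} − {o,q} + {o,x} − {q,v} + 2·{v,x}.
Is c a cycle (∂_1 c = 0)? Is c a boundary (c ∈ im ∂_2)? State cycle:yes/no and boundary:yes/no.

n_0=9 n_1=25 n_2=13  [Q]
∂1: piv[ae,al,aq,av,ax,bi,bo,ei] rk=8  ker:el,eo,eq,ev,ex,il,io,iv,ix,lo,lv,lx,oq,ox,qv,qx,vx
∂2: piv[aeq,aev,aqv,bio,eil,eio,eix,elx,ilv,lox,lvx] rk=11  ker:eqv,ilx
∂1c = −3·{a} − 3·{e} + 4·{i} + 2·{l}

cycle:no boundary:no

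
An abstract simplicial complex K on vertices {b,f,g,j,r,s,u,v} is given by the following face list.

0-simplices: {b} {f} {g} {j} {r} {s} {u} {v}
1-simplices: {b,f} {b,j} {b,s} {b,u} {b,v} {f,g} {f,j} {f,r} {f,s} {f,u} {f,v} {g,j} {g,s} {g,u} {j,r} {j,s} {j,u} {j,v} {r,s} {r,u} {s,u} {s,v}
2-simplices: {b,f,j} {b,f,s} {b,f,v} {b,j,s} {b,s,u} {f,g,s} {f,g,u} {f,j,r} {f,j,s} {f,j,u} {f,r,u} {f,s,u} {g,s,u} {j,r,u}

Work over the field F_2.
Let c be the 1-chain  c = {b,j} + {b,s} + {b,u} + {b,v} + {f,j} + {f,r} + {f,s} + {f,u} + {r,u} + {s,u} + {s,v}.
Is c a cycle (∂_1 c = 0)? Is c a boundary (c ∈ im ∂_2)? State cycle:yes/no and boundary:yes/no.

n_0=8 n_1=22 n_2=14  [Z2]
∂1: piv[bf,bj,bs,bu,bv,fg,fr] rk=7  ker:fj,fs,fu,fv,gj,gs,gu,jr,js,ju,jv,rs,ru,su,sv
∂2: piv[bfj,bfs,bfv,bjs,bsu,fgs,fgu,fjr,fju,fru,fsu] rk=11  ker:fjs,gsu,jru
∂1c = 0
c vs im∂2: residual ≠ 0 ⇒ not boundary

cycle:yes boundary:no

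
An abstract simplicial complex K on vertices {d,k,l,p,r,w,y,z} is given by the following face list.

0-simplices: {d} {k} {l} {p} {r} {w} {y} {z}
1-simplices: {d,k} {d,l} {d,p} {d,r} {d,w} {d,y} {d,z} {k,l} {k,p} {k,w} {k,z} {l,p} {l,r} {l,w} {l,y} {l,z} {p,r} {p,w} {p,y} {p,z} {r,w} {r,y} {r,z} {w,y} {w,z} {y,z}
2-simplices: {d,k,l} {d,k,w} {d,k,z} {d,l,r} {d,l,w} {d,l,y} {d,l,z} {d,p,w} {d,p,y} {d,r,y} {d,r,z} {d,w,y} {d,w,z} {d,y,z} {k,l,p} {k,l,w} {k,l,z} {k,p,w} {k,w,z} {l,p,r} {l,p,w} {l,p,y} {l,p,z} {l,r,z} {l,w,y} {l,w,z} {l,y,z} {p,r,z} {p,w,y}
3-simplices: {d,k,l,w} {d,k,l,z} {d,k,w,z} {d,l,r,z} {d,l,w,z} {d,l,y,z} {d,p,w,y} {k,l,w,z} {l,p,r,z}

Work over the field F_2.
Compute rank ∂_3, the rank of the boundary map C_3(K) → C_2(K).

n_0=8 n_1=26 n_2=29 n_3=9  [Z2]
∂1: piv[dk,dl,dp,dr,dw,dy,dz] rk=7  ker:kl,kp,kw,kz,lp,lr,lw,ly,lz,pr,pw,py,pz,rw,ry,rz,wy,wz,yz
∂2: piv[dkl,dkw,dkz,dlr,dlw,dly,dlz,dpw,dpy,dry,drz,dwy,dwz,dyz,klp,kpw,lpr,lpz] rk=18  ker:klw,klz,kwz,lpw,lpy,lrz,lwy,lwz,lyz,prz,pwy
∂3: piv[dklw,dklz,dkwz,dlrz,dlwz,dlyz,dpwy,lprz] rk=8  ker:klwz
rk∂_3=8

rank∂_3=8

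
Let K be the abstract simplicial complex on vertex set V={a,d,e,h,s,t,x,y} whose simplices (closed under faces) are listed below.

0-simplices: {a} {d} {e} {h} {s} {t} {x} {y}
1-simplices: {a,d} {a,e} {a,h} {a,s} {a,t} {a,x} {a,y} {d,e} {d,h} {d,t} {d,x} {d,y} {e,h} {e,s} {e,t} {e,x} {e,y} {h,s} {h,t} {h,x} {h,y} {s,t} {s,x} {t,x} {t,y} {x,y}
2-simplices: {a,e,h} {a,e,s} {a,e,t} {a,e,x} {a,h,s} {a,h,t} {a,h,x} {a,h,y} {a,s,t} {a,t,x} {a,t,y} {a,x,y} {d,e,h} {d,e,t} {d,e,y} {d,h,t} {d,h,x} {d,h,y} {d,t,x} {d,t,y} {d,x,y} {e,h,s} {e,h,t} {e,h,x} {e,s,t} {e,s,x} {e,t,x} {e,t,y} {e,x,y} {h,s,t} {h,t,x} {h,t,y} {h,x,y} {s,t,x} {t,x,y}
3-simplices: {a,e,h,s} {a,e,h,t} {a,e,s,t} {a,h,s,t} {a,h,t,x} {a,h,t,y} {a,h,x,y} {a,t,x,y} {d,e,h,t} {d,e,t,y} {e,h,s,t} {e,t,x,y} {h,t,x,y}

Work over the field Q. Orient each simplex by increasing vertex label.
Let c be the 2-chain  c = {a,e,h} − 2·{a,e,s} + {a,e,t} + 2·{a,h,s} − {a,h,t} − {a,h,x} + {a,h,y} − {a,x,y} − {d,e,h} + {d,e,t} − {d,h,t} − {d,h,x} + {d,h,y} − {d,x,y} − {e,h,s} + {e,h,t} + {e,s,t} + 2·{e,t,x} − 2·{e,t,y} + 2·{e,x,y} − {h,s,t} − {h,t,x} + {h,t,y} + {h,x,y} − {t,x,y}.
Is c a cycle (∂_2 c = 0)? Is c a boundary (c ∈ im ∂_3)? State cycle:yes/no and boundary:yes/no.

n_0=8 n_1=26 n_2=35 n_3=13  [Q]
∂1: piv[ad,ae,ah,as,at,ax,ay] rk=7  ker:de,dh,dt,dx,dy,eh,es,et,ex,ey,hs,ht,hx,hy,st,sx,tx,ty,xy
∂2: piv[aeh,aes,aet,aex,ahs,aht,ahx,ahy,ast,atx,aty,axy,deh,det,dey,dhx,dhy,esx] rk=18  ker:dht,dtx,dty,dxy,ehs,eht,ehx,est,etx,ety,exy,hst,htx,hty,hxy,stx,txy
∂3: piv[aehs,aeht,aest,ahst,ahtx,ahty,ahxy,atxy,deht,dety,etxy] rk=11  ker:ehst,htxy
∂2c = 0
c vs im∂3: residual ≠ 0 ⇒ not boundary

cycle:yes boundary:no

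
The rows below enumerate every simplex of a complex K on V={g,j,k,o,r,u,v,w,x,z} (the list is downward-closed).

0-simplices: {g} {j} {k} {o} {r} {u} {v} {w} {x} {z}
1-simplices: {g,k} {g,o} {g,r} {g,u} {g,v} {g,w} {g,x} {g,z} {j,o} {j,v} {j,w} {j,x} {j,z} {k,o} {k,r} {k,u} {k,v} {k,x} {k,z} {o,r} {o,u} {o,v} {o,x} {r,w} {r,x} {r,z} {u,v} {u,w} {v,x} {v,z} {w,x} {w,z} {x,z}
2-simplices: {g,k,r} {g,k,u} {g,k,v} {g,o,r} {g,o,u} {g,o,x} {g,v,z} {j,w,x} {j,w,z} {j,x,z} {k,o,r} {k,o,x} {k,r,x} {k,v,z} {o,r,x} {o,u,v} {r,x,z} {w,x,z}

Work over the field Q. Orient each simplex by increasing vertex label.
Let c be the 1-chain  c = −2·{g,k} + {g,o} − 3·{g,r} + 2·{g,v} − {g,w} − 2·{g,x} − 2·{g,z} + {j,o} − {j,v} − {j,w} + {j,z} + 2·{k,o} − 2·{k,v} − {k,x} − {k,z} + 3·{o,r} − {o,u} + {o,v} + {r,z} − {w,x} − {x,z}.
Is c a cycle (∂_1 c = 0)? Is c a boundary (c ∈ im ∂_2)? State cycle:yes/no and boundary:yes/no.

cycle:no boundary:no

n_0=10 n_1=33 n_2=18  [Q]
∂1: piv[gk,go,gr,gu,gv,gw,gx,gz,jo] rk=9  ker:jv,jw,jx,jz,ko,kr,ku,kv,kx,kz,or,ou,ov,ox,rw,rx,rz,uv,uw,vx,vz,wx,wz,xz
∂2: piv[gkr,gku,gkv,gor,gou,gox,gvz,jwx,jwz,jxz,kor,kox,krx,kvz,ouv,rxz] rk=16  ker:orx,wxz
∂1c = 7·{g} + {o} − {r} − {u} − {w} − 3·{x} − 2·{z}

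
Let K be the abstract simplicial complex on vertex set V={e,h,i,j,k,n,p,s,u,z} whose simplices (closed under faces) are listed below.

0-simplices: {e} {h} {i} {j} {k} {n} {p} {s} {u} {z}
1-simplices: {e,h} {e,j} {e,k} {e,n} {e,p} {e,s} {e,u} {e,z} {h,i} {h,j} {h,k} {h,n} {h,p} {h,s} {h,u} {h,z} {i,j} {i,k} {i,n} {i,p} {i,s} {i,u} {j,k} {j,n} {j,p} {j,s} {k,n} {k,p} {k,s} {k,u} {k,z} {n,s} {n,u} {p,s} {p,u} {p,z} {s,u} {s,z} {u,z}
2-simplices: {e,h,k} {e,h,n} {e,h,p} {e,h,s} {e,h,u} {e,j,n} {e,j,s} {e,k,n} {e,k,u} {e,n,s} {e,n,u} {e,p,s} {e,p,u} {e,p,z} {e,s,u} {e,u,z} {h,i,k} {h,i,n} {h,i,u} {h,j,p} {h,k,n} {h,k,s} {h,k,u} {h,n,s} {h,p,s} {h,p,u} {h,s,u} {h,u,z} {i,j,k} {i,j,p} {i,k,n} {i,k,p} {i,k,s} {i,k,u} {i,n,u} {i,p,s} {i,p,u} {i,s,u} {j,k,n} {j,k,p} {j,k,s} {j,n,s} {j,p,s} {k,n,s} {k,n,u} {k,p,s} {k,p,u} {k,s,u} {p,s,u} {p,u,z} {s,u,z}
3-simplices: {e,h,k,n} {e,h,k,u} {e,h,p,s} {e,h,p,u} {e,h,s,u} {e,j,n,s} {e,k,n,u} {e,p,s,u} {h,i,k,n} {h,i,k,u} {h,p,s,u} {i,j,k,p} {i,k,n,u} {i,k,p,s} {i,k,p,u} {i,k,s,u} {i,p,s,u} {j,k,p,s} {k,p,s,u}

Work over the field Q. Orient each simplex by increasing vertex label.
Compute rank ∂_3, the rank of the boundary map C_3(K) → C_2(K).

n_0=10 n_1=39 n_2=51 n_3=19  [Q]
∂1: piv[eh,ej,ek,en,ep,es,eu,ez,hi] rk=9  ker:hj,hk,hn,hp,hs,hu,hz,ij,ik,in,ip,is,iu,jk,jn,jp,js,kn,kp,ks,ku,kz,ns,nu,ps,pu,pz,su,sz,uz
∂2: piv[ehk,ehn,ehp,ehs,ehu,ejn,ejs,ekn,eku,ens,enu,eps,epu,epz,esu,euz,hik,hin,hiu,hjp,hks,huz,ijk,ijp,ikp,iks,ips,jkn,suz] rk=29  ker:hkn,hku,hns,hps,hpu,hsu,ikn,iku,inu,ipu,isu,jkp,jks,jns,jps,kns,knu,kps,kpu,ksu,psu,puz
∂3: piv[ehkn,ehku,ehps,ehpu,ehsu,ejns,eknu,epsu,hikn,hiku,ijkp,iknu,ikps,ikpu,iksu,ipsu,jkps] rk=17  ker:hpsu,kpsu
rk∂_3=17

rank∂_3=17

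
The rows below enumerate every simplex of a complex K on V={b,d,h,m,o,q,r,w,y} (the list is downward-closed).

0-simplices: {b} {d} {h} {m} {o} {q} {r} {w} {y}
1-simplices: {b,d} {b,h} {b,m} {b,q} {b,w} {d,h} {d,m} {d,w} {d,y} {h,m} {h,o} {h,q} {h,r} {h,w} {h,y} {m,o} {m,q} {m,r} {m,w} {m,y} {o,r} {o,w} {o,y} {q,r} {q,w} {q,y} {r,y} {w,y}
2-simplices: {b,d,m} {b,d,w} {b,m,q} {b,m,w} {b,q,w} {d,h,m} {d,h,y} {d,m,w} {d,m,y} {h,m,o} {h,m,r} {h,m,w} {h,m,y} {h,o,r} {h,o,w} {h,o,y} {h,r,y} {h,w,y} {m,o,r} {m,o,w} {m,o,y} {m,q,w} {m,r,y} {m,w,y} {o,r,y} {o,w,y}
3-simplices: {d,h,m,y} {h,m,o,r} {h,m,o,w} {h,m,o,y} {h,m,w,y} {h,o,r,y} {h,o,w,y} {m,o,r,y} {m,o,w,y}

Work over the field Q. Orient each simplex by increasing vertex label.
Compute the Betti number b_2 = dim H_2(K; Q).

n_0=9 n_1=28 n_2=26 n_3=9  [Q]
∂1: piv[bd,bh,bm,bq,bw,dy,ho,hr] rk=8  ker:dh,dm,dw,hm,hq,hw,hy,mo,mq,mr,mw,my,or,ow,oy,qr,qw,qy,ry,wy
∂2: piv[bdm,bdw,bmq,bmw,bqw,dhm,dhy,dmy,hmo,hmr,hmw,hor,how,hoy,hry,hwy] rk=16  ker:dmw,hmy,mor,mow,moy,mqw,mry,mwy,ory,owy
∂3: piv[dhmy,hmor,hmow,hmoy,hmwy,hory,howy,mory] rk=8  ker:mowy
b_2=(26−16)−8=2

b_2=2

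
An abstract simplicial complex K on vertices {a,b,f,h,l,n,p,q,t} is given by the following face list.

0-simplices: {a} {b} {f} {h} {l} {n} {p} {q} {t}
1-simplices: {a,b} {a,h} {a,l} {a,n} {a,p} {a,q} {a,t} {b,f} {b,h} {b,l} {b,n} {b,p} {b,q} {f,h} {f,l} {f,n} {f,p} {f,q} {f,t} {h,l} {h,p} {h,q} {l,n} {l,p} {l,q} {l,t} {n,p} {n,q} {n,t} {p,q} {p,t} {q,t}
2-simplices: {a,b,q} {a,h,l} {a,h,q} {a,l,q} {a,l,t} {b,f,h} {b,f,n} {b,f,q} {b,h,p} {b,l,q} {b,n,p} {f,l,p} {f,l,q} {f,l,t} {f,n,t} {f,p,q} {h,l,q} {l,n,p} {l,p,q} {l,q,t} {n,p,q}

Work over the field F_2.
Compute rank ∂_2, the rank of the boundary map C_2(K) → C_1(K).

n_0=9 n_1=32 n_2=21  [Z2]
∂1: piv[ab,ah,al,an,ap,aq,at,bf] rk=8  ker:bh,bl,bn,bp,bq,fh,fl,fn,fp,fq,ft,hl,hp,hq,ln,lp,lq,lt,np,nq,nt,pq,pt,qt
∂2: piv[abq,ahl,ahq,alq,alt,bfh,bfn,bfq,bhp,blq,bnp,flp,flq,flt,fnt,fpq,lnp,lqt,npq] rk=19  ker:hlq,lpq
rk∂_2=19

rank∂_2=19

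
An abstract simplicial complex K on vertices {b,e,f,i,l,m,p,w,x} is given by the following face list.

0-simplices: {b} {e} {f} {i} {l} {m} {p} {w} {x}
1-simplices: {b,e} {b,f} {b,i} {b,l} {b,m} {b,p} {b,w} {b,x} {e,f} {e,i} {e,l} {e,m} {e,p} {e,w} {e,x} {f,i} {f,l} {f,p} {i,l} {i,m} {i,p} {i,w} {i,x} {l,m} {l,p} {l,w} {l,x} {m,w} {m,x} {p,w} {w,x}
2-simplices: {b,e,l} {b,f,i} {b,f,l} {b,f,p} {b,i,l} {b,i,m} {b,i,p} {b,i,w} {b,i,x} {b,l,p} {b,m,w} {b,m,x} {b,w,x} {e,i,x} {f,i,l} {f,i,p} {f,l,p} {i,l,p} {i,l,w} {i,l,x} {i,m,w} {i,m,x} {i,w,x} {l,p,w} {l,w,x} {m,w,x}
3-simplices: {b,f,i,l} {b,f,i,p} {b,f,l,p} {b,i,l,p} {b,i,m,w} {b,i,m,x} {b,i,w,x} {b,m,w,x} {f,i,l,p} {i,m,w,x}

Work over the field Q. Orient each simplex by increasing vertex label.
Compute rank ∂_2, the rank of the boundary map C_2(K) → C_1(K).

n_0=9 n_1=31 n_2=26 n_3=10  [Q]
∂1: piv[be,bf,bi,bl,bm,bp,bw,bx] rk=8  ker:ef,ei,el,em,ep,ew,ex,fi,fl,fp,il,im,ip,iw,ix,lm,lp,lw,lx,mw,mx,pw,wx
∂2: piv[bel,bfi,bfl,bfp,bil,bim,bip,biw,bix,blp,bmw,bmx,bwx,eix,ilw,ilx,lpw] rk=17  ker:fil,fip,flp,ilp,imw,imx,iwx,lwx,mwx
∂3: piv[bfil,bfip,bflp,bilp,bimw,bimx,biwx,bmwx] rk=8  ker:filp,imwx
rk∂_2=17

rank∂_2=17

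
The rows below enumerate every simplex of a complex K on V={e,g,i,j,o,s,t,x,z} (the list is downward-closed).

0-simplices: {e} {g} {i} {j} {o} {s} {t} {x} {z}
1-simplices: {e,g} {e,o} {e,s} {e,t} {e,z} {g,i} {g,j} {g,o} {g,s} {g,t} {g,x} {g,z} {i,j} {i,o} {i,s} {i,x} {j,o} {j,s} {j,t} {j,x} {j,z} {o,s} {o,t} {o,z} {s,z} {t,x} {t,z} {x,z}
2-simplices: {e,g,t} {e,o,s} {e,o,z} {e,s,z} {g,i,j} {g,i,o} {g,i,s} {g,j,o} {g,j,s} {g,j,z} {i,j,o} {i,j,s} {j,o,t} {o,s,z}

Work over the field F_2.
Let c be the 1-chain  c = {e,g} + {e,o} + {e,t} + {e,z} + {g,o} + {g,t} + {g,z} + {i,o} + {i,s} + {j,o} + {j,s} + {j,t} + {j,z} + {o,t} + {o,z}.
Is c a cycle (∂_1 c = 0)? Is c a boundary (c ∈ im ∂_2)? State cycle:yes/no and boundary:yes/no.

cycle:yes boundary:yes

n_0=9 n_1=28 n_2=14  [Z2]
∂1: piv[eg,eo,es,et,ez,gi,gj,gx] rk=8  ker:go,gs,gt,gz,ij,io,is,ix,jo,js,jt,jx,jz,os,ot,oz,sz,tx,tz,xz
∂2: piv[egt,eos,eoz,esz,gij,gio,gis,gjo,gjs,gjz,jot] rk=11  ker:ijo,ijs,osz
∂1c = 0
c vs im∂2: reduces to 0 ⇒ boundary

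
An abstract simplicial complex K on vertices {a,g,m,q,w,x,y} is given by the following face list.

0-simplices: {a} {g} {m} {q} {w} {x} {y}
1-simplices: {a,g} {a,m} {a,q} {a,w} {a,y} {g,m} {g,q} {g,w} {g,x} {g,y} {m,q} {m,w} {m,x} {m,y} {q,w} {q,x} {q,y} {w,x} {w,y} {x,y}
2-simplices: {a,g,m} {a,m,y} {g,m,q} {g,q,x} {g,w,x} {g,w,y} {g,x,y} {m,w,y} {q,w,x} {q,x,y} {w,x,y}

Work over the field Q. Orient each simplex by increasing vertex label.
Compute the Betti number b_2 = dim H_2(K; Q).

n_0=7 n_1=20 n_2=11  [Q]
∂1: piv[ag,am,aq,aw,ay,gx] rk=6  ker:gm,gq,gw,gy,mq,mw,mx,my,qw,qx,qy,wx,wy,xy
∂2: piv[agm,amy,gmq,gqx,gwx,gwy,gxy,mwy,qwx,qxy] rk=10  ker:wxy
b_2=(11−10)−0=1

b_2=1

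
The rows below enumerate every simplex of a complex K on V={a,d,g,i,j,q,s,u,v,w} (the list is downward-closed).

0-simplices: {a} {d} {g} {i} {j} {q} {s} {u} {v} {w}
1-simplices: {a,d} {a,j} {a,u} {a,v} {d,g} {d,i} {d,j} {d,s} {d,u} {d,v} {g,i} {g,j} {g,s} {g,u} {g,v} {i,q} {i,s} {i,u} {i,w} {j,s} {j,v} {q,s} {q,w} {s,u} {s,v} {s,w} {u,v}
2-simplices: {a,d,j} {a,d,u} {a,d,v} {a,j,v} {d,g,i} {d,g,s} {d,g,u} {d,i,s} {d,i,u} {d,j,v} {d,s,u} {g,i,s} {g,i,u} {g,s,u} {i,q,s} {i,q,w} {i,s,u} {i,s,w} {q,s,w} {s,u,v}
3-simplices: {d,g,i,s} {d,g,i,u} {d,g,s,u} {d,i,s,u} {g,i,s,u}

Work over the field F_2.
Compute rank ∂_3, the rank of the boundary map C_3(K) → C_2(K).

n_0=10 n_1=27 n_2=20 n_3=5  [Z2]
∂1: piv[ad,aj,au,av,dg,di,ds,iq,iw] rk=9  ker:dj,du,dv,gi,gj,gs,gu,gv,is,iu,js,jv,qs,qw,su,sv,sw,uv
∂2: piv[adj,adu,adv,ajv,dgi,dgs,dgu,dis,diu,dsu,iqs,iqw,isw,suv] rk=14  ker:djv,gis,giu,gsu,isu,qsw
∂3: piv[dgis,dgiu,dgsu,disu] rk=4  ker:gisu
rk∂_3=4

rank∂_3=4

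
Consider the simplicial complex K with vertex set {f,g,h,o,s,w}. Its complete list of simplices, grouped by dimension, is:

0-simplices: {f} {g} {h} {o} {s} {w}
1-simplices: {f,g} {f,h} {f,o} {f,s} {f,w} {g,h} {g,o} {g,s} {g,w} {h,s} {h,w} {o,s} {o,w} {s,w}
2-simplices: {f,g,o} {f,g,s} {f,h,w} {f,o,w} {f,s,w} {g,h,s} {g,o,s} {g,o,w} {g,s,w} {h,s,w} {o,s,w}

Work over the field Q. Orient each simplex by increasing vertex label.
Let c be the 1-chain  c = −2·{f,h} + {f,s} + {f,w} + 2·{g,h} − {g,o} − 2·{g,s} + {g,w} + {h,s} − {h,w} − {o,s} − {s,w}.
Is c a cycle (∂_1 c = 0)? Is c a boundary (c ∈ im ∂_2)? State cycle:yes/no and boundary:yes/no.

cycle:yes boundary:yes

n_0=6 n_1=14 n_2=11  [Q]
∂1: piv[fg,fh,fo,fs,fw] rk=5  ker:gh,go,gs,gw,hs,hw,os,ow,sw
∂2: piv[fgo,fgs,fhw,fow,fsw,ghs,gos,gow,hsw] rk=9  ker:gsw,osw
∂1c = 0
c vs im∂2: reduces to 0 ⇒ boundary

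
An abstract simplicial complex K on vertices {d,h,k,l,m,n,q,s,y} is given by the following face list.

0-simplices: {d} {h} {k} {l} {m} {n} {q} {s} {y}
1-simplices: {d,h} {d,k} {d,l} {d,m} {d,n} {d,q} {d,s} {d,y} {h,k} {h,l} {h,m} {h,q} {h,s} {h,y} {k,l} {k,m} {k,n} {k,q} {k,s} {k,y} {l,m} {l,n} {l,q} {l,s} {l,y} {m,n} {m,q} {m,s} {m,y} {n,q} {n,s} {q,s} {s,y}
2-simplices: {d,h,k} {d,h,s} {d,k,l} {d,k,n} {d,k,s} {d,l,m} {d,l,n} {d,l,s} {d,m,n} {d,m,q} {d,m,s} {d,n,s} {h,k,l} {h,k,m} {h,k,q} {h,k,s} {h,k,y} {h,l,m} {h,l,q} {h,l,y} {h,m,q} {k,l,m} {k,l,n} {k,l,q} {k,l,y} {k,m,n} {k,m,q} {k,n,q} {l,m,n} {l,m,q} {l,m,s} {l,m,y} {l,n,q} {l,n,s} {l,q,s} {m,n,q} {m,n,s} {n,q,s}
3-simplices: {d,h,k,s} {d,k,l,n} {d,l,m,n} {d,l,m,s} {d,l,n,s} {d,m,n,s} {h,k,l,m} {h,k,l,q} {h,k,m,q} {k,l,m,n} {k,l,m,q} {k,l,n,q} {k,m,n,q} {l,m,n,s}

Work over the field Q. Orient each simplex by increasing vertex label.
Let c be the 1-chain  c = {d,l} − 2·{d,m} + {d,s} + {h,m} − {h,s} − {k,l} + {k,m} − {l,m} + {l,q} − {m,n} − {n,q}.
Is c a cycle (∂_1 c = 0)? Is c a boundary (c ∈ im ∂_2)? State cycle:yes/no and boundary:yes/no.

n_0=9 n_1=33 n_2=38 n_3=14  [Q]
∂1: piv[dh,dk,dl,dm,dn,dq,ds,dy] rk=8  ker:hk,hl,hm,hq,hs,hy,kl,km,kn,kq,ks,ky,lm,ln,lq,ls,ly,mn,mq,ms,my,nq,ns,qs,sy
∂2: piv[dhk,dhs,dkl,dkn,dks,dlm,dln,dls,dmn,dmq,dms,dns,hkl,hkm,hkq,hky,hlm,hlq,hly,hmq,knq,lmy,lqs] rk=23  ker:hks,klm,kln,klq,kly,kmn,kmq,lmn,lmq,lms,lnq,lns,mnq,mns,nqs
∂3: piv[dhks,dkln,dlmn,dlms,dlns,dmns,hklm,hklq,hkmq,klmn,klmq,klnq,kmnq] rk=13  ker:lmns
∂1c = 0
c vs im∂2: reduces to 0 ⇒ boundary

cycle:yes boundary:yes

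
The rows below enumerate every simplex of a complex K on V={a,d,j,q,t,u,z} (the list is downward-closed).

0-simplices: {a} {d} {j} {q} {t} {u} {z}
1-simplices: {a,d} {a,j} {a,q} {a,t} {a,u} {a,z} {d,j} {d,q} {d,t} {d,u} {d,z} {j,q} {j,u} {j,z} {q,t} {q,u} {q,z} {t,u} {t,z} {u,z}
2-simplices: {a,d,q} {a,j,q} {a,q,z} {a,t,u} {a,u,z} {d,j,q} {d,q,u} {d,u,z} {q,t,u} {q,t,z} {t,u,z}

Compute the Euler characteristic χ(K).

χ(K)=-2

n_0=7 n_1=20 n_2=11
χ=+7−20+11=-2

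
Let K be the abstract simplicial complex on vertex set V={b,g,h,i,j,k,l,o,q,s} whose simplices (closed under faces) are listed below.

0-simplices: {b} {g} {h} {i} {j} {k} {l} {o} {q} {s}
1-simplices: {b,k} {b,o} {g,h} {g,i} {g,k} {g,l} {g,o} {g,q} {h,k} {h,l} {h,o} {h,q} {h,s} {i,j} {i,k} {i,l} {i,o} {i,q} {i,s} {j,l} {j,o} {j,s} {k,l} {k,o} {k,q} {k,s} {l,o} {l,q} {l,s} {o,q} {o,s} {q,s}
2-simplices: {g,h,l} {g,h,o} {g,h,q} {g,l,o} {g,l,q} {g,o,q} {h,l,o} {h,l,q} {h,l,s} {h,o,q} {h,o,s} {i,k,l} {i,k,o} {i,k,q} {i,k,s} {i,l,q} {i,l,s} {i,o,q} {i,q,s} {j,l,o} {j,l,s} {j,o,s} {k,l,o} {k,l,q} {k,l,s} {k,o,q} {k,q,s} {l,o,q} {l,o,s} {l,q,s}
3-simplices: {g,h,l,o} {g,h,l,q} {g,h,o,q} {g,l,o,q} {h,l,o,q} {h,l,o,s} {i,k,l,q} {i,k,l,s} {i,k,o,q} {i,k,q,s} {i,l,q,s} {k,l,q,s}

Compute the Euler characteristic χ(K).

n_0=10 n_1=32 n_2=30 n_3=12
χ=+10−32+30−12=-4

χ(K)=-4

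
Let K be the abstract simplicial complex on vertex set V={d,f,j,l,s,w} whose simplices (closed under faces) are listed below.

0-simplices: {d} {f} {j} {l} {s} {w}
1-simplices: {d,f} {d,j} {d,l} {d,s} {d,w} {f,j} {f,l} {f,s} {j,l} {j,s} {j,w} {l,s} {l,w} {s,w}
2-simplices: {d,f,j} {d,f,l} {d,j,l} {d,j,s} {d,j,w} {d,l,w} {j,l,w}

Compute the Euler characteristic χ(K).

n_0=6 n_1=14 n_2=7
χ=+6−14+7=-1

χ(K)=-1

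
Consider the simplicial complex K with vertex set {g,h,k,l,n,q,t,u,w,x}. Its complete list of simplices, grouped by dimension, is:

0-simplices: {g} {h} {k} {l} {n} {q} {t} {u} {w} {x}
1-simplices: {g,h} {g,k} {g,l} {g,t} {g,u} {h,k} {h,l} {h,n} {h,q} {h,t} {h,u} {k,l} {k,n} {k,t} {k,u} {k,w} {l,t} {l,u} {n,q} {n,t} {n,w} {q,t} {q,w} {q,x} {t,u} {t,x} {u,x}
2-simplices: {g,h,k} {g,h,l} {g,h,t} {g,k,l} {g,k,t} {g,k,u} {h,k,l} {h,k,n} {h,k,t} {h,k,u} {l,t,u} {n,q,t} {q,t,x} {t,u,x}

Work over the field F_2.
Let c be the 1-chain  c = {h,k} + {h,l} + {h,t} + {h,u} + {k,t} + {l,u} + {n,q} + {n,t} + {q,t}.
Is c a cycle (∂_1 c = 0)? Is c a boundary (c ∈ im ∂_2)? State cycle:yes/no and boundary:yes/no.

cycle:yes boundary:no

n_0=10 n_1=27 n_2=14  [Z2]
∂1: piv[gh,gk,gl,gt,gu,hn,hq,kw,qx] rk=9  ker:hk,hl,ht,hu,kl,kn,kt,ku,lt,lu,nq,nt,nw,qt,qw,tu,tx,ux
∂2: piv[ghk,ghl,ght,gkl,gkt,gku,hkn,hku,ltu,nqt,qtx,tux] rk=12  ker:hkl,hkt
∂1c = 0
c vs im∂2: residual ≠ 0 ⇒ not boundary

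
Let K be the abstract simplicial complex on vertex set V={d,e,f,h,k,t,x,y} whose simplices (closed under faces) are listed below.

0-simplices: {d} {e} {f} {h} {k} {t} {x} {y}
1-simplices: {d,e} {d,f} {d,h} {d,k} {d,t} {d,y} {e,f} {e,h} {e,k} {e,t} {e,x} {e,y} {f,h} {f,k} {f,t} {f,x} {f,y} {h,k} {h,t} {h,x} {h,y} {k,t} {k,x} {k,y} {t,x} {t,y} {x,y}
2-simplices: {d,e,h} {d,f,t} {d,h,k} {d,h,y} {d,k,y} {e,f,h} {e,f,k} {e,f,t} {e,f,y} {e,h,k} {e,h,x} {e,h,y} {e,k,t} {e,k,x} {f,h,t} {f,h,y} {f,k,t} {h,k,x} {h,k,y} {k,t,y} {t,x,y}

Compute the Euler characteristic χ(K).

n_0=8 n_1=27 n_2=21
χ=+8−27+21=2

χ(K)=2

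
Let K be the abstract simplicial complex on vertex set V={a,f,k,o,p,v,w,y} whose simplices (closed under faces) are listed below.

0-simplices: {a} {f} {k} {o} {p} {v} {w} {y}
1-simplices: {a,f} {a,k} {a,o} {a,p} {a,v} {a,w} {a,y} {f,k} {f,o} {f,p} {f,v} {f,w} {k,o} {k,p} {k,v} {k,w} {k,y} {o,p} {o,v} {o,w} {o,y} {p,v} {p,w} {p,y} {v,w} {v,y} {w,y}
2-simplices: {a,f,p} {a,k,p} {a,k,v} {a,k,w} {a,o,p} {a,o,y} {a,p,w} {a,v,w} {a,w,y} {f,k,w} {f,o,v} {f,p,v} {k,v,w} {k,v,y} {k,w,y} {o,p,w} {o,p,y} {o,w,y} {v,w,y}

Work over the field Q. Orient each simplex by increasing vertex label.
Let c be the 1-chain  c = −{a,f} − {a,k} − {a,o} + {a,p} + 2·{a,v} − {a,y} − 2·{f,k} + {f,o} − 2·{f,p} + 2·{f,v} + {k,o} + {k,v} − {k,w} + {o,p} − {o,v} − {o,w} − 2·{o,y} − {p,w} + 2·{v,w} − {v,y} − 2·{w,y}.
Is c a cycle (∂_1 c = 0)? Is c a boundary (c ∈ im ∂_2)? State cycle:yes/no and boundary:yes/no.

n_0=8 n_1=27 n_2=19  [Q]
∂1: piv[af,ak,ao,ap,av,aw,ay] rk=7  ker:fk,fo,fp,fv,fw,ko,kp,kv,kw,ky,op,ov,ow,oy,pv,pw,py,vw,vy,wy
∂2: piv[afp,akp,akv,akw,aop,aoy,apw,avw,awy,fkw,fov,fpv,kvy,kwy,opw,opy] rk=16  ker:kvw,owy,vwy
∂1c = {a} − 4·{k} + 4·{o} + {p} + 3·{v} + {w} − 6·{y}

cycle:no boundary:no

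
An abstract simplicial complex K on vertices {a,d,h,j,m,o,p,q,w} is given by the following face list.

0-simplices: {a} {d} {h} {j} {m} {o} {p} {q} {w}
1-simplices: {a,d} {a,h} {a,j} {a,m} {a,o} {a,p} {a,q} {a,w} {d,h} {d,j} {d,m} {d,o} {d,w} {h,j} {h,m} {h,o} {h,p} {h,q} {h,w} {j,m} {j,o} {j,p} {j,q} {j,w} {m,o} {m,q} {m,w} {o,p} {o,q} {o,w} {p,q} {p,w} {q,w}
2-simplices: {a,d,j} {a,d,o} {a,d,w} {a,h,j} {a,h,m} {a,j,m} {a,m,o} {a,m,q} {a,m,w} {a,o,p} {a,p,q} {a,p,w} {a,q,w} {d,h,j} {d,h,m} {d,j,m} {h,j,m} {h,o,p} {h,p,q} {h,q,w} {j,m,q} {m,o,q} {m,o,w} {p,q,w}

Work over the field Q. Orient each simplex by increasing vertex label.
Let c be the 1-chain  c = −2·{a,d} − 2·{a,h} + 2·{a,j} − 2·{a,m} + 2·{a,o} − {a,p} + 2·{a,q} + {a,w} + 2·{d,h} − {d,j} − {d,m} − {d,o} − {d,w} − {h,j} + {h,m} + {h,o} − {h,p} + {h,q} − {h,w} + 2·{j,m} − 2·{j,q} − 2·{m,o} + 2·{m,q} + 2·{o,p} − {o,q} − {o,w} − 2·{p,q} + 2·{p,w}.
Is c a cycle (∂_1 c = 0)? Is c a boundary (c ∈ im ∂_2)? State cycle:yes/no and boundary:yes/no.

n_0=9 n_1=33 n_2=24  [Q]
∂1: piv[ad,ah,aj,am,ao,ap,aq,aw] rk=8  ker:dh,dj,dm,do,dw,hj,hm,ho,hp,hq,hw,jm,jo,jp,jq,jw,mo,mq,mw,op,oq,ow,pq,pw,qw
∂2: piv[adj,ado,adw,ahj,ahm,ajm,amo,amq,amw,aop,apq,apw,aqw,dhj,dhm,hop,hpq,hqw,jmq,moq,mow] rk=21  ker:djm,hjm,pqw
∂1c = 0
c vs im∂2: reduces to 0 ⇒ boundary

cycle:yes boundary:yes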